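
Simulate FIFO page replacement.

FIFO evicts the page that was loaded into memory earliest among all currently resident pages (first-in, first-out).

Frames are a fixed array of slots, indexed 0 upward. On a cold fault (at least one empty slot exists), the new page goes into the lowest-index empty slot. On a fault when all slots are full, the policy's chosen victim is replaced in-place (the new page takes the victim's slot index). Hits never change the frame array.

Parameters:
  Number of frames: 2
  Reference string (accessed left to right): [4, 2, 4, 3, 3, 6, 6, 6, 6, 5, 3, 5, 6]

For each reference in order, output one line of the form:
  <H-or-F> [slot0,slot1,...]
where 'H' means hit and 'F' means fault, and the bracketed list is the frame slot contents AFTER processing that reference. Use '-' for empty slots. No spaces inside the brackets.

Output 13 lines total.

F [4,-]
F [4,2]
H [4,2]
F [3,2]
H [3,2]
F [3,6]
H [3,6]
H [3,6]
H [3,6]
F [5,6]
F [5,3]
H [5,3]
F [6,3]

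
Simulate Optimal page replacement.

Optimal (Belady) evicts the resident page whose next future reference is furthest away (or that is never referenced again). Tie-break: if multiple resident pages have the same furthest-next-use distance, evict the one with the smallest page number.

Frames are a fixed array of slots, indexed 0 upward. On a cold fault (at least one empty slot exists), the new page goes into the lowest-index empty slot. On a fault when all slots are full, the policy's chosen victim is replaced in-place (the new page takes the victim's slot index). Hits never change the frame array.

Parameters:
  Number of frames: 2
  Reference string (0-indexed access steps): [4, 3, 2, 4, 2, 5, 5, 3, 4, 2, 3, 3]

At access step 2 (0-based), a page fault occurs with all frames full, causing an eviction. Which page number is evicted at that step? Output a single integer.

Step 0: ref 4 -> FAULT, frames=[4,-]
Step 1: ref 3 -> FAULT, frames=[4,3]
Step 2: ref 2 -> FAULT, evict 3, frames=[4,2]
At step 2: evicted page 3

Answer: 3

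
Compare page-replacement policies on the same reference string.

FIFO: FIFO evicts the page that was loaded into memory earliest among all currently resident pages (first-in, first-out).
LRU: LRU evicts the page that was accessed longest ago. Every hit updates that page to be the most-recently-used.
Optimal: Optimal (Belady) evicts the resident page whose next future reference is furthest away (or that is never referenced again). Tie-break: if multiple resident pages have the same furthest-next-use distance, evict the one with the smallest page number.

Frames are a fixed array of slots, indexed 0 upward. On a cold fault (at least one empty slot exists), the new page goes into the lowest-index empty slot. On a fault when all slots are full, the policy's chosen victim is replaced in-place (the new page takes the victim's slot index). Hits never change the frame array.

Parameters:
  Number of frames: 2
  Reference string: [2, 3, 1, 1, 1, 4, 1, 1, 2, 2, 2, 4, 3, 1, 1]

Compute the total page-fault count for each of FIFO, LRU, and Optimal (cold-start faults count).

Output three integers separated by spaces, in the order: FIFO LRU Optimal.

Answer: 7 8 7

Derivation:
--- FIFO ---
  step 0: ref 2 -> FAULT, frames=[2,-] (faults so far: 1)
  step 1: ref 3 -> FAULT, frames=[2,3] (faults so far: 2)
  step 2: ref 1 -> FAULT, evict 2, frames=[1,3] (faults so far: 3)
  step 3: ref 1 -> HIT, frames=[1,3] (faults so far: 3)
  step 4: ref 1 -> HIT, frames=[1,3] (faults so far: 3)
  step 5: ref 4 -> FAULT, evict 3, frames=[1,4] (faults so far: 4)
  step 6: ref 1 -> HIT, frames=[1,4] (faults so far: 4)
  step 7: ref 1 -> HIT, frames=[1,4] (faults so far: 4)
  step 8: ref 2 -> FAULT, evict 1, frames=[2,4] (faults so far: 5)
  step 9: ref 2 -> HIT, frames=[2,4] (faults so far: 5)
  step 10: ref 2 -> HIT, frames=[2,4] (faults so far: 5)
  step 11: ref 4 -> HIT, frames=[2,4] (faults so far: 5)
  step 12: ref 3 -> FAULT, evict 4, frames=[2,3] (faults so far: 6)
  step 13: ref 1 -> FAULT, evict 2, frames=[1,3] (faults so far: 7)
  step 14: ref 1 -> HIT, frames=[1,3] (faults so far: 7)
  FIFO total faults: 7
--- LRU ---
  step 0: ref 2 -> FAULT, frames=[2,-] (faults so far: 1)
  step 1: ref 3 -> FAULT, frames=[2,3] (faults so far: 2)
  step 2: ref 1 -> FAULT, evict 2, frames=[1,3] (faults so far: 3)
  step 3: ref 1 -> HIT, frames=[1,3] (faults so far: 3)
  step 4: ref 1 -> HIT, frames=[1,3] (faults so far: 3)
  step 5: ref 4 -> FAULT, evict 3, frames=[1,4] (faults so far: 4)
  step 6: ref 1 -> HIT, frames=[1,4] (faults so far: 4)
  step 7: ref 1 -> HIT, frames=[1,4] (faults so far: 4)
  step 8: ref 2 -> FAULT, evict 4, frames=[1,2] (faults so far: 5)
  step 9: ref 2 -> HIT, frames=[1,2] (faults so far: 5)
  step 10: ref 2 -> HIT, frames=[1,2] (faults so far: 5)
  step 11: ref 4 -> FAULT, evict 1, frames=[4,2] (faults so far: 6)
  step 12: ref 3 -> FAULT, evict 2, frames=[4,3] (faults so far: 7)
  step 13: ref 1 -> FAULT, evict 4, frames=[1,3] (faults so far: 8)
  step 14: ref 1 -> HIT, frames=[1,3] (faults so far: 8)
  LRU total faults: 8
--- Optimal ---
  step 0: ref 2 -> FAULT, frames=[2,-] (faults so far: 1)
  step 1: ref 3 -> FAULT, frames=[2,3] (faults so far: 2)
  step 2: ref 1 -> FAULT, evict 3, frames=[2,1] (faults so far: 3)
  step 3: ref 1 -> HIT, frames=[2,1] (faults so far: 3)
  step 4: ref 1 -> HIT, frames=[2,1] (faults so far: 3)
  step 5: ref 4 -> FAULT, evict 2, frames=[4,1] (faults so far: 4)
  step 6: ref 1 -> HIT, frames=[4,1] (faults so far: 4)
  step 7: ref 1 -> HIT, frames=[4,1] (faults so far: 4)
  step 8: ref 2 -> FAULT, evict 1, frames=[4,2] (faults so far: 5)
  step 9: ref 2 -> HIT, frames=[4,2] (faults so far: 5)
  step 10: ref 2 -> HIT, frames=[4,2] (faults so far: 5)
  step 11: ref 4 -> HIT, frames=[4,2] (faults so far: 5)
  step 12: ref 3 -> FAULT, evict 2, frames=[4,3] (faults so far: 6)
  step 13: ref 1 -> FAULT, evict 3, frames=[4,1] (faults so far: 7)
  step 14: ref 1 -> HIT, frames=[4,1] (faults so far: 7)
  Optimal total faults: 7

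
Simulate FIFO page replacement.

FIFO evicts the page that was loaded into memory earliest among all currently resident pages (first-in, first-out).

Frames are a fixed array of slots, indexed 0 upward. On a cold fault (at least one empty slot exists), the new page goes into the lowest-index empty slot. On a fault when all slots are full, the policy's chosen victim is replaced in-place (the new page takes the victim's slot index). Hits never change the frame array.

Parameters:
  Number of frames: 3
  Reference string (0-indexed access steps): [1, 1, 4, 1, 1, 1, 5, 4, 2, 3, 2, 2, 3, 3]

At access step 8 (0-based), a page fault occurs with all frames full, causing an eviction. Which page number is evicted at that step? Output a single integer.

Answer: 1

Derivation:
Step 0: ref 1 -> FAULT, frames=[1,-,-]
Step 1: ref 1 -> HIT, frames=[1,-,-]
Step 2: ref 4 -> FAULT, frames=[1,4,-]
Step 3: ref 1 -> HIT, frames=[1,4,-]
Step 4: ref 1 -> HIT, frames=[1,4,-]
Step 5: ref 1 -> HIT, frames=[1,4,-]
Step 6: ref 5 -> FAULT, frames=[1,4,5]
Step 7: ref 4 -> HIT, frames=[1,4,5]
Step 8: ref 2 -> FAULT, evict 1, frames=[2,4,5]
At step 8: evicted page 1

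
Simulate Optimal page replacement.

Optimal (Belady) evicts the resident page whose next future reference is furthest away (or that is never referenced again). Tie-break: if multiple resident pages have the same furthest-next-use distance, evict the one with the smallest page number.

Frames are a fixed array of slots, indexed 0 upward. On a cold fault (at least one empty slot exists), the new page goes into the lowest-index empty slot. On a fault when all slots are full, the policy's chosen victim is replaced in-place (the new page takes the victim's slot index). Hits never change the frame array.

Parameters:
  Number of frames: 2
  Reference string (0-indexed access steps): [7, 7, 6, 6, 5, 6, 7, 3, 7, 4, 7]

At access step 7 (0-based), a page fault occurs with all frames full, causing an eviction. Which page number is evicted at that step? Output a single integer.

Answer: 6

Derivation:
Step 0: ref 7 -> FAULT, frames=[7,-]
Step 1: ref 7 -> HIT, frames=[7,-]
Step 2: ref 6 -> FAULT, frames=[7,6]
Step 3: ref 6 -> HIT, frames=[7,6]
Step 4: ref 5 -> FAULT, evict 7, frames=[5,6]
Step 5: ref 6 -> HIT, frames=[5,6]
Step 6: ref 7 -> FAULT, evict 5, frames=[7,6]
Step 7: ref 3 -> FAULT, evict 6, frames=[7,3]
At step 7: evicted page 6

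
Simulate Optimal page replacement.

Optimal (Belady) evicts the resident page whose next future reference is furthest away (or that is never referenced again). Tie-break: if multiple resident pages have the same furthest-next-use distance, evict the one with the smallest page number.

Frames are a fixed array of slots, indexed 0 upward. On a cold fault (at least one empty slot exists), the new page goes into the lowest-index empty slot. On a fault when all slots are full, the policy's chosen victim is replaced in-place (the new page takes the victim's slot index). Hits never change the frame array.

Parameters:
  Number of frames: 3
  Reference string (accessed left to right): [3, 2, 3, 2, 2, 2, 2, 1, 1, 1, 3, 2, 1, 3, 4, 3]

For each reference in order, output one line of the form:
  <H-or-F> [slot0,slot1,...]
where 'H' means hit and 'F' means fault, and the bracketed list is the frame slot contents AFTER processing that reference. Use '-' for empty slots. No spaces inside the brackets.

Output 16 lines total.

F [3,-,-]
F [3,2,-]
H [3,2,-]
H [3,2,-]
H [3,2,-]
H [3,2,-]
H [3,2,-]
F [3,2,1]
H [3,2,1]
H [3,2,1]
H [3,2,1]
H [3,2,1]
H [3,2,1]
H [3,2,1]
F [3,2,4]
H [3,2,4]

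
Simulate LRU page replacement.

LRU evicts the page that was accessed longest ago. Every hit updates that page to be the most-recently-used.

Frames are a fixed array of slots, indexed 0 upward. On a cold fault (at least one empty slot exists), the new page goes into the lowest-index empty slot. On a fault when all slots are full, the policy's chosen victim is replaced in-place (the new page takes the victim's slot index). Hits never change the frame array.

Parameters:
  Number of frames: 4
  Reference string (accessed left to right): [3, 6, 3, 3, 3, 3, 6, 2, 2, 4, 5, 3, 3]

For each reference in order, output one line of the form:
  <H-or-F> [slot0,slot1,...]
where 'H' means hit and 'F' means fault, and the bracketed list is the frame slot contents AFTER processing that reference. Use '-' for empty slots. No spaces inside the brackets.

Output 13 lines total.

F [3,-,-,-]
F [3,6,-,-]
H [3,6,-,-]
H [3,6,-,-]
H [3,6,-,-]
H [3,6,-,-]
H [3,6,-,-]
F [3,6,2,-]
H [3,6,2,-]
F [3,6,2,4]
F [5,6,2,4]
F [5,3,2,4]
H [5,3,2,4]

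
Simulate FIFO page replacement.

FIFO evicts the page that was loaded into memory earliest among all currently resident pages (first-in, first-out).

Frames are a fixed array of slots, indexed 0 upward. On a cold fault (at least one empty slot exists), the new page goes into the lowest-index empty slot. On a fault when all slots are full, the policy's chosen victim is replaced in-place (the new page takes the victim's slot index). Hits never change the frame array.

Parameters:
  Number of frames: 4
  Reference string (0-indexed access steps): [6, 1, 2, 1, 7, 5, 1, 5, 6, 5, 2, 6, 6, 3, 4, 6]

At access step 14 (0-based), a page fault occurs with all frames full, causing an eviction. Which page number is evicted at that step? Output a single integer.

Answer: 7

Derivation:
Step 0: ref 6 -> FAULT, frames=[6,-,-,-]
Step 1: ref 1 -> FAULT, frames=[6,1,-,-]
Step 2: ref 2 -> FAULT, frames=[6,1,2,-]
Step 3: ref 1 -> HIT, frames=[6,1,2,-]
Step 4: ref 7 -> FAULT, frames=[6,1,2,7]
Step 5: ref 5 -> FAULT, evict 6, frames=[5,1,2,7]
Step 6: ref 1 -> HIT, frames=[5,1,2,7]
Step 7: ref 5 -> HIT, frames=[5,1,2,7]
Step 8: ref 6 -> FAULT, evict 1, frames=[5,6,2,7]
Step 9: ref 5 -> HIT, frames=[5,6,2,7]
Step 10: ref 2 -> HIT, frames=[5,6,2,7]
Step 11: ref 6 -> HIT, frames=[5,6,2,7]
Step 12: ref 6 -> HIT, frames=[5,6,2,7]
Step 13: ref 3 -> FAULT, evict 2, frames=[5,6,3,7]
Step 14: ref 4 -> FAULT, evict 7, frames=[5,6,3,4]
At step 14: evicted page 7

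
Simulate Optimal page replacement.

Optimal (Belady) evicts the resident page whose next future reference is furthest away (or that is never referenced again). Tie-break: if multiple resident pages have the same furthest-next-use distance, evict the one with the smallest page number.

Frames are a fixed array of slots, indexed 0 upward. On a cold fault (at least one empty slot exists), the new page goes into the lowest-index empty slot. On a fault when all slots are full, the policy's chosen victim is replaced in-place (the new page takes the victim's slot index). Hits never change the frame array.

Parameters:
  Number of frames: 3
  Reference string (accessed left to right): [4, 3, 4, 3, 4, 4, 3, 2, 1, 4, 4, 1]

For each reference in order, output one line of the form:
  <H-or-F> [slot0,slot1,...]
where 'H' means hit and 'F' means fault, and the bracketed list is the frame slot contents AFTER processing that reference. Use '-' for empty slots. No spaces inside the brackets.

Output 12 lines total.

F [4,-,-]
F [4,3,-]
H [4,3,-]
H [4,3,-]
H [4,3,-]
H [4,3,-]
H [4,3,-]
F [4,3,2]
F [4,3,1]
H [4,3,1]
H [4,3,1]
H [4,3,1]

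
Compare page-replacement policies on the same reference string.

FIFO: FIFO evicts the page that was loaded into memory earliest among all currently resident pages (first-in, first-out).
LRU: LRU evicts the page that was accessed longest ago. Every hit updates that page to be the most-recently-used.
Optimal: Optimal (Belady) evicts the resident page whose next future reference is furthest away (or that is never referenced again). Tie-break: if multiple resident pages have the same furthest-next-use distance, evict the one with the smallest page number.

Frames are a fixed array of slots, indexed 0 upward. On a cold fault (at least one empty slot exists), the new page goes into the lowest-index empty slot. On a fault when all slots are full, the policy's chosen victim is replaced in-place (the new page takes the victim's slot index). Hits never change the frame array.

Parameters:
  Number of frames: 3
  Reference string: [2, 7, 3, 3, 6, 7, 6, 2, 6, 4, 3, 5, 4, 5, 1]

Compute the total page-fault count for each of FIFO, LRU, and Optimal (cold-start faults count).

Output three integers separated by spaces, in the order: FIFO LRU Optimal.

--- FIFO ---
  step 0: ref 2 -> FAULT, frames=[2,-,-] (faults so far: 1)
  step 1: ref 7 -> FAULT, frames=[2,7,-] (faults so far: 2)
  step 2: ref 3 -> FAULT, frames=[2,7,3] (faults so far: 3)
  step 3: ref 3 -> HIT, frames=[2,7,3] (faults so far: 3)
  step 4: ref 6 -> FAULT, evict 2, frames=[6,7,3] (faults so far: 4)
  step 5: ref 7 -> HIT, frames=[6,7,3] (faults so far: 4)
  step 6: ref 6 -> HIT, frames=[6,7,3] (faults so far: 4)
  step 7: ref 2 -> FAULT, evict 7, frames=[6,2,3] (faults so far: 5)
  step 8: ref 6 -> HIT, frames=[6,2,3] (faults so far: 5)
  step 9: ref 4 -> FAULT, evict 3, frames=[6,2,4] (faults so far: 6)
  step 10: ref 3 -> FAULT, evict 6, frames=[3,2,4] (faults so far: 7)
  step 11: ref 5 -> FAULT, evict 2, frames=[3,5,4] (faults so far: 8)
  step 12: ref 4 -> HIT, frames=[3,5,4] (faults so far: 8)
  step 13: ref 5 -> HIT, frames=[3,5,4] (faults so far: 8)
  step 14: ref 1 -> FAULT, evict 4, frames=[3,5,1] (faults so far: 9)
  FIFO total faults: 9
--- LRU ---
  step 0: ref 2 -> FAULT, frames=[2,-,-] (faults so far: 1)
  step 1: ref 7 -> FAULT, frames=[2,7,-] (faults so far: 2)
  step 2: ref 3 -> FAULT, frames=[2,7,3] (faults so far: 3)
  step 3: ref 3 -> HIT, frames=[2,7,3] (faults so far: 3)
  step 4: ref 6 -> FAULT, evict 2, frames=[6,7,3] (faults so far: 4)
  step 5: ref 7 -> HIT, frames=[6,7,3] (faults so far: 4)
  step 6: ref 6 -> HIT, frames=[6,7,3] (faults so far: 4)
  step 7: ref 2 -> FAULT, evict 3, frames=[6,7,2] (faults so far: 5)
  step 8: ref 6 -> HIT, frames=[6,7,2] (faults so far: 5)
  step 9: ref 4 -> FAULT, evict 7, frames=[6,4,2] (faults so far: 6)
  step 10: ref 3 -> FAULT, evict 2, frames=[6,4,3] (faults so far: 7)
  step 11: ref 5 -> FAULT, evict 6, frames=[5,4,3] (faults so far: 8)
  step 12: ref 4 -> HIT, frames=[5,4,3] (faults so far: 8)
  step 13: ref 5 -> HIT, frames=[5,4,3] (faults so far: 8)
  step 14: ref 1 -> FAULT, evict 3, frames=[5,4,1] (faults so far: 9)
  LRU total faults: 9
--- Optimal ---
  step 0: ref 2 -> FAULT, frames=[2,-,-] (faults so far: 1)
  step 1: ref 7 -> FAULT, frames=[2,7,-] (faults so far: 2)
  step 2: ref 3 -> FAULT, frames=[2,7,3] (faults so far: 3)
  step 3: ref 3 -> HIT, frames=[2,7,3] (faults so far: 3)
  step 4: ref 6 -> FAULT, evict 3, frames=[2,7,6] (faults so far: 4)
  step 5: ref 7 -> HIT, frames=[2,7,6] (faults so far: 4)
  step 6: ref 6 -> HIT, frames=[2,7,6] (faults so far: 4)
  step 7: ref 2 -> HIT, frames=[2,7,6] (faults so far: 4)
  step 8: ref 6 -> HIT, frames=[2,7,6] (faults so far: 4)
  step 9: ref 4 -> FAULT, evict 2, frames=[4,7,6] (faults so far: 5)
  step 10: ref 3 -> FAULT, evict 6, frames=[4,7,3] (faults so far: 6)
  step 11: ref 5 -> FAULT, evict 3, frames=[4,7,5] (faults so far: 7)
  step 12: ref 4 -> HIT, frames=[4,7,5] (faults so far: 7)
  step 13: ref 5 -> HIT, frames=[4,7,5] (faults so far: 7)
  step 14: ref 1 -> FAULT, evict 4, frames=[1,7,5] (faults so far: 8)
  Optimal total faults: 8

Answer: 9 9 8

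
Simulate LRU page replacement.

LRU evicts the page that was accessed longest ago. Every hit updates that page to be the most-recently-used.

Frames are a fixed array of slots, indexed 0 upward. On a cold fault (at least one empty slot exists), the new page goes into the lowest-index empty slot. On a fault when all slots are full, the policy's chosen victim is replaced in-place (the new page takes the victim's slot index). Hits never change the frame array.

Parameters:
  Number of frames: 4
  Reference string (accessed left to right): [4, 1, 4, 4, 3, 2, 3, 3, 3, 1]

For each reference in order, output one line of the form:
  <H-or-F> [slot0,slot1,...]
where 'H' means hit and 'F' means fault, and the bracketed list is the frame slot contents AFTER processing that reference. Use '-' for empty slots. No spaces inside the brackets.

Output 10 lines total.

F [4,-,-,-]
F [4,1,-,-]
H [4,1,-,-]
H [4,1,-,-]
F [4,1,3,-]
F [4,1,3,2]
H [4,1,3,2]
H [4,1,3,2]
H [4,1,3,2]
H [4,1,3,2]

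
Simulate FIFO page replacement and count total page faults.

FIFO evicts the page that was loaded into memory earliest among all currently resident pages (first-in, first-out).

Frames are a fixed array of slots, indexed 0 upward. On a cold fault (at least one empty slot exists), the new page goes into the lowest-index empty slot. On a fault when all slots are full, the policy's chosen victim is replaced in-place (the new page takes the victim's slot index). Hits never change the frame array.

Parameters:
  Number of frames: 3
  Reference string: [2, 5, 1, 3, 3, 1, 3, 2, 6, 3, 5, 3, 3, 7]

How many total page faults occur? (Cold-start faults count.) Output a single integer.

Answer: 9

Derivation:
Step 0: ref 2 → FAULT, frames=[2,-,-]
Step 1: ref 5 → FAULT, frames=[2,5,-]
Step 2: ref 1 → FAULT, frames=[2,5,1]
Step 3: ref 3 → FAULT (evict 2), frames=[3,5,1]
Step 4: ref 3 → HIT, frames=[3,5,1]
Step 5: ref 1 → HIT, frames=[3,5,1]
Step 6: ref 3 → HIT, frames=[3,5,1]
Step 7: ref 2 → FAULT (evict 5), frames=[3,2,1]
Step 8: ref 6 → FAULT (evict 1), frames=[3,2,6]
Step 9: ref 3 → HIT, frames=[3,2,6]
Step 10: ref 5 → FAULT (evict 3), frames=[5,2,6]
Step 11: ref 3 → FAULT (evict 2), frames=[5,3,6]
Step 12: ref 3 → HIT, frames=[5,3,6]
Step 13: ref 7 → FAULT (evict 6), frames=[5,3,7]
Total faults: 9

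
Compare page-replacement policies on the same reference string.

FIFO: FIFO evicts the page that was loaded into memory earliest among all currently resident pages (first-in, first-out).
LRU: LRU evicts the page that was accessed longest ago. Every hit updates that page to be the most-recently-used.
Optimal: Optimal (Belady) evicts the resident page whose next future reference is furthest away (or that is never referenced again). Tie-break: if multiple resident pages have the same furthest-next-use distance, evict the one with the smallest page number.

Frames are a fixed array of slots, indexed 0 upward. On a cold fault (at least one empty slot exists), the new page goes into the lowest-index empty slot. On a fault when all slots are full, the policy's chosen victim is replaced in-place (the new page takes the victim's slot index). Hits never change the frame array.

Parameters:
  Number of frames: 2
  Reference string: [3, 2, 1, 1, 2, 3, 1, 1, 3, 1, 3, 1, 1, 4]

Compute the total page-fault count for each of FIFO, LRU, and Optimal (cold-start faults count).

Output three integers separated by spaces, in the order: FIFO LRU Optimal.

Answer: 5 6 5

Derivation:
--- FIFO ---
  step 0: ref 3 -> FAULT, frames=[3,-] (faults so far: 1)
  step 1: ref 2 -> FAULT, frames=[3,2] (faults so far: 2)
  step 2: ref 1 -> FAULT, evict 3, frames=[1,2] (faults so far: 3)
  step 3: ref 1 -> HIT, frames=[1,2] (faults so far: 3)
  step 4: ref 2 -> HIT, frames=[1,2] (faults so far: 3)
  step 5: ref 3 -> FAULT, evict 2, frames=[1,3] (faults so far: 4)
  step 6: ref 1 -> HIT, frames=[1,3] (faults so far: 4)
  step 7: ref 1 -> HIT, frames=[1,3] (faults so far: 4)
  step 8: ref 3 -> HIT, frames=[1,3] (faults so far: 4)
  step 9: ref 1 -> HIT, frames=[1,3] (faults so far: 4)
  step 10: ref 3 -> HIT, frames=[1,3] (faults so far: 4)
  step 11: ref 1 -> HIT, frames=[1,3] (faults so far: 4)
  step 12: ref 1 -> HIT, frames=[1,3] (faults so far: 4)
  step 13: ref 4 -> FAULT, evict 1, frames=[4,3] (faults so far: 5)
  FIFO total faults: 5
--- LRU ---
  step 0: ref 3 -> FAULT, frames=[3,-] (faults so far: 1)
  step 1: ref 2 -> FAULT, frames=[3,2] (faults so far: 2)
  step 2: ref 1 -> FAULT, evict 3, frames=[1,2] (faults so far: 3)
  step 3: ref 1 -> HIT, frames=[1,2] (faults so far: 3)
  step 4: ref 2 -> HIT, frames=[1,2] (faults so far: 3)
  step 5: ref 3 -> FAULT, evict 1, frames=[3,2] (faults so far: 4)
  step 6: ref 1 -> FAULT, evict 2, frames=[3,1] (faults so far: 5)
  step 7: ref 1 -> HIT, frames=[3,1] (faults so far: 5)
  step 8: ref 3 -> HIT, frames=[3,1] (faults so far: 5)
  step 9: ref 1 -> HIT, frames=[3,1] (faults so far: 5)
  step 10: ref 3 -> HIT, frames=[3,1] (faults so far: 5)
  step 11: ref 1 -> HIT, frames=[3,1] (faults so far: 5)
  step 12: ref 1 -> HIT, frames=[3,1] (faults so far: 5)
  step 13: ref 4 -> FAULT, evict 3, frames=[4,1] (faults so far: 6)
  LRU total faults: 6
--- Optimal ---
  step 0: ref 3 -> FAULT, frames=[3,-] (faults so far: 1)
  step 1: ref 2 -> FAULT, frames=[3,2] (faults so far: 2)
  step 2: ref 1 -> FAULT, evict 3, frames=[1,2] (faults so far: 3)
  step 3: ref 1 -> HIT, frames=[1,2] (faults so far: 3)
  step 4: ref 2 -> HIT, frames=[1,2] (faults so far: 3)
  step 5: ref 3 -> FAULT, evict 2, frames=[1,3] (faults so far: 4)
  step 6: ref 1 -> HIT, frames=[1,3] (faults so far: 4)
  step 7: ref 1 -> HIT, frames=[1,3] (faults so far: 4)
  step 8: ref 3 -> HIT, frames=[1,3] (faults so far: 4)
  step 9: ref 1 -> HIT, frames=[1,3] (faults so far: 4)
  step 10: ref 3 -> HIT, frames=[1,3] (faults so far: 4)
  step 11: ref 1 -> HIT, frames=[1,3] (faults so far: 4)
  step 12: ref 1 -> HIT, frames=[1,3] (faults so far: 4)
  step 13: ref 4 -> FAULT, evict 1, frames=[4,3] (faults so far: 5)
  Optimal total faults: 5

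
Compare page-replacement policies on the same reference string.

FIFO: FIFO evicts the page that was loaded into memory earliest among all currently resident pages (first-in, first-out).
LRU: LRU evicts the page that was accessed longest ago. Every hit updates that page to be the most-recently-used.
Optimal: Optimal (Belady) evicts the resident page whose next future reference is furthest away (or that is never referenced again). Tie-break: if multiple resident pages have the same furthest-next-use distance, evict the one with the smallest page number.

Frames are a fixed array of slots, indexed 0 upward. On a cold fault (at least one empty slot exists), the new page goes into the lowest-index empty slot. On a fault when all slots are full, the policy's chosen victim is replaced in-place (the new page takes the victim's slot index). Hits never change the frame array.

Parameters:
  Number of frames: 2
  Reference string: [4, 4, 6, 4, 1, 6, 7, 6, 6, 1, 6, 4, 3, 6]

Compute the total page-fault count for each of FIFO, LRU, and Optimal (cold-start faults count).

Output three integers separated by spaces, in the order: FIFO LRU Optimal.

Answer: 9 9 7

Derivation:
--- FIFO ---
  step 0: ref 4 -> FAULT, frames=[4,-] (faults so far: 1)
  step 1: ref 4 -> HIT, frames=[4,-] (faults so far: 1)
  step 2: ref 6 -> FAULT, frames=[4,6] (faults so far: 2)
  step 3: ref 4 -> HIT, frames=[4,6] (faults so far: 2)
  step 4: ref 1 -> FAULT, evict 4, frames=[1,6] (faults so far: 3)
  step 5: ref 6 -> HIT, frames=[1,6] (faults so far: 3)
  step 6: ref 7 -> FAULT, evict 6, frames=[1,7] (faults so far: 4)
  step 7: ref 6 -> FAULT, evict 1, frames=[6,7] (faults so far: 5)
  step 8: ref 6 -> HIT, frames=[6,7] (faults so far: 5)
  step 9: ref 1 -> FAULT, evict 7, frames=[6,1] (faults so far: 6)
  step 10: ref 6 -> HIT, frames=[6,1] (faults so far: 6)
  step 11: ref 4 -> FAULT, evict 6, frames=[4,1] (faults so far: 7)
  step 12: ref 3 -> FAULT, evict 1, frames=[4,3] (faults so far: 8)
  step 13: ref 6 -> FAULT, evict 4, frames=[6,3] (faults so far: 9)
  FIFO total faults: 9
--- LRU ---
  step 0: ref 4 -> FAULT, frames=[4,-] (faults so far: 1)
  step 1: ref 4 -> HIT, frames=[4,-] (faults so far: 1)
  step 2: ref 6 -> FAULT, frames=[4,6] (faults so far: 2)
  step 3: ref 4 -> HIT, frames=[4,6] (faults so far: 2)
  step 4: ref 1 -> FAULT, evict 6, frames=[4,1] (faults so far: 3)
  step 5: ref 6 -> FAULT, evict 4, frames=[6,1] (faults so far: 4)
  step 6: ref 7 -> FAULT, evict 1, frames=[6,7] (faults so far: 5)
  step 7: ref 6 -> HIT, frames=[6,7] (faults so far: 5)
  step 8: ref 6 -> HIT, frames=[6,7] (faults so far: 5)
  step 9: ref 1 -> FAULT, evict 7, frames=[6,1] (faults so far: 6)
  step 10: ref 6 -> HIT, frames=[6,1] (faults so far: 6)
  step 11: ref 4 -> FAULT, evict 1, frames=[6,4] (faults so far: 7)
  step 12: ref 3 -> FAULT, evict 6, frames=[3,4] (faults so far: 8)
  step 13: ref 6 -> FAULT, evict 4, frames=[3,6] (faults so far: 9)
  LRU total faults: 9
--- Optimal ---
  step 0: ref 4 -> FAULT, frames=[4,-] (faults so far: 1)
  step 1: ref 4 -> HIT, frames=[4,-] (faults so far: 1)
  step 2: ref 6 -> FAULT, frames=[4,6] (faults so far: 2)
  step 3: ref 4 -> HIT, frames=[4,6] (faults so far: 2)
  step 4: ref 1 -> FAULT, evict 4, frames=[1,6] (faults so far: 3)
  step 5: ref 6 -> HIT, frames=[1,6] (faults so far: 3)
  step 6: ref 7 -> FAULT, evict 1, frames=[7,6] (faults so far: 4)
  step 7: ref 6 -> HIT, frames=[7,6] (faults so far: 4)
  step 8: ref 6 -> HIT, frames=[7,6] (faults so far: 4)
  step 9: ref 1 -> FAULT, evict 7, frames=[1,6] (faults so far: 5)
  step 10: ref 6 -> HIT, frames=[1,6] (faults so far: 5)
  step 11: ref 4 -> FAULT, evict 1, frames=[4,6] (faults so far: 6)
  step 12: ref 3 -> FAULT, evict 4, frames=[3,6] (faults so far: 7)
  step 13: ref 6 -> HIT, frames=[3,6] (faults so far: 7)
  Optimal total faults: 7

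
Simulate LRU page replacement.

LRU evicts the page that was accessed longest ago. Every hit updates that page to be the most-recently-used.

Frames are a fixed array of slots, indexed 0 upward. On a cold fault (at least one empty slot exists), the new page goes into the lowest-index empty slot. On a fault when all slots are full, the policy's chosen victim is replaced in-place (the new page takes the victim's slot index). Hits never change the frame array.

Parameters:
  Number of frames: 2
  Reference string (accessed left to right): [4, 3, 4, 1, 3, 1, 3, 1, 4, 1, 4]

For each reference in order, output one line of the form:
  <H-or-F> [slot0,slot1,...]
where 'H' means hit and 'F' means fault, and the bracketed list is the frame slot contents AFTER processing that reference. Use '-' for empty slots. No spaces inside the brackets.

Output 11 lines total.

F [4,-]
F [4,3]
H [4,3]
F [4,1]
F [3,1]
H [3,1]
H [3,1]
H [3,1]
F [4,1]
H [4,1]
H [4,1]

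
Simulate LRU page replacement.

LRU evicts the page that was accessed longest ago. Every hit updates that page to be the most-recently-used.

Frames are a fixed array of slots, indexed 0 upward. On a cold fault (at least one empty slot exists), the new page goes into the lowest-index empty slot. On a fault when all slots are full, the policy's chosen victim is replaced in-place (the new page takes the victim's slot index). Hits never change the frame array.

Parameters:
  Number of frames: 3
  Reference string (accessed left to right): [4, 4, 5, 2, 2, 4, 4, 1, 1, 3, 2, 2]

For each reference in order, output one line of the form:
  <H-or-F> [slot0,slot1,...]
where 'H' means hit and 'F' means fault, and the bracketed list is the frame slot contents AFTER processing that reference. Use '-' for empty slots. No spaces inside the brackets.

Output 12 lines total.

F [4,-,-]
H [4,-,-]
F [4,5,-]
F [4,5,2]
H [4,5,2]
H [4,5,2]
H [4,5,2]
F [4,1,2]
H [4,1,2]
F [4,1,3]
F [2,1,3]
H [2,1,3]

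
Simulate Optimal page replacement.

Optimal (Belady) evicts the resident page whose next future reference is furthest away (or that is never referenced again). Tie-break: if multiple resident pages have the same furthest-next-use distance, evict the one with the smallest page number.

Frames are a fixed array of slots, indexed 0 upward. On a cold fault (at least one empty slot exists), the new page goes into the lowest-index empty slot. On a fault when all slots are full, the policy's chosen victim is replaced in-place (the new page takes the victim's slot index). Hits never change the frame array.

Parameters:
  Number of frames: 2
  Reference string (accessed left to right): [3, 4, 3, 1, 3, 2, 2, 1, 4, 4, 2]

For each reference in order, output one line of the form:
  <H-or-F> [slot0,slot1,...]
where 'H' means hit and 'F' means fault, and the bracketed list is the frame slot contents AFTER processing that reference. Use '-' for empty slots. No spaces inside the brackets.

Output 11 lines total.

F [3,-]
F [3,4]
H [3,4]
F [3,1]
H [3,1]
F [2,1]
H [2,1]
H [2,1]
F [2,4]
H [2,4]
H [2,4]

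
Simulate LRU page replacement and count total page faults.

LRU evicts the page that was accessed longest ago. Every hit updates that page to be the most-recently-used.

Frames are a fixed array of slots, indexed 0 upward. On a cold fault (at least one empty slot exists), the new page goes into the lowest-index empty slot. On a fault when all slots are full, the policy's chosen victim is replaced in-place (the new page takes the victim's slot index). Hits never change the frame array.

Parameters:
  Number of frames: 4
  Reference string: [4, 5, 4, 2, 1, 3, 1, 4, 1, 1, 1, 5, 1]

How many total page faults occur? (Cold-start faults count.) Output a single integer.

Answer: 6

Derivation:
Step 0: ref 4 → FAULT, frames=[4,-,-,-]
Step 1: ref 5 → FAULT, frames=[4,5,-,-]
Step 2: ref 4 → HIT, frames=[4,5,-,-]
Step 3: ref 2 → FAULT, frames=[4,5,2,-]
Step 4: ref 1 → FAULT, frames=[4,5,2,1]
Step 5: ref 3 → FAULT (evict 5), frames=[4,3,2,1]
Step 6: ref 1 → HIT, frames=[4,3,2,1]
Step 7: ref 4 → HIT, frames=[4,3,2,1]
Step 8: ref 1 → HIT, frames=[4,3,2,1]
Step 9: ref 1 → HIT, frames=[4,3,2,1]
Step 10: ref 1 → HIT, frames=[4,3,2,1]
Step 11: ref 5 → FAULT (evict 2), frames=[4,3,5,1]
Step 12: ref 1 → HIT, frames=[4,3,5,1]
Total faults: 6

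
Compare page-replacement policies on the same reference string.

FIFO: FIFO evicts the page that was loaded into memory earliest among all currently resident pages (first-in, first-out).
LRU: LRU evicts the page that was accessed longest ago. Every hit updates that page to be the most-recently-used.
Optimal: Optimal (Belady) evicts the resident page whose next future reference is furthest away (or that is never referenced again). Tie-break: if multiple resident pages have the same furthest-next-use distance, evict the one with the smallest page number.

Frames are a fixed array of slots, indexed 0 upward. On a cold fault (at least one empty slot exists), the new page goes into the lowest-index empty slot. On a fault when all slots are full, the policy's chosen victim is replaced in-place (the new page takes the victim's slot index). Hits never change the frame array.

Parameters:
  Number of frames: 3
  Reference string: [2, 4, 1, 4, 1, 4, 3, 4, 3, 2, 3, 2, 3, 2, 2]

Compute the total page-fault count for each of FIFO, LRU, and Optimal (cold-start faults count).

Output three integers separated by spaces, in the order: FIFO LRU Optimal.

Answer: 5 5 4

Derivation:
--- FIFO ---
  step 0: ref 2 -> FAULT, frames=[2,-,-] (faults so far: 1)
  step 1: ref 4 -> FAULT, frames=[2,4,-] (faults so far: 2)
  step 2: ref 1 -> FAULT, frames=[2,4,1] (faults so far: 3)
  step 3: ref 4 -> HIT, frames=[2,4,1] (faults so far: 3)
  step 4: ref 1 -> HIT, frames=[2,4,1] (faults so far: 3)
  step 5: ref 4 -> HIT, frames=[2,4,1] (faults so far: 3)
  step 6: ref 3 -> FAULT, evict 2, frames=[3,4,1] (faults so far: 4)
  step 7: ref 4 -> HIT, frames=[3,4,1] (faults so far: 4)
  step 8: ref 3 -> HIT, frames=[3,4,1] (faults so far: 4)
  step 9: ref 2 -> FAULT, evict 4, frames=[3,2,1] (faults so far: 5)
  step 10: ref 3 -> HIT, frames=[3,2,1] (faults so far: 5)
  step 11: ref 2 -> HIT, frames=[3,2,1] (faults so far: 5)
  step 12: ref 3 -> HIT, frames=[3,2,1] (faults so far: 5)
  step 13: ref 2 -> HIT, frames=[3,2,1] (faults so far: 5)
  step 14: ref 2 -> HIT, frames=[3,2,1] (faults so far: 5)
  FIFO total faults: 5
--- LRU ---
  step 0: ref 2 -> FAULT, frames=[2,-,-] (faults so far: 1)
  step 1: ref 4 -> FAULT, frames=[2,4,-] (faults so far: 2)
  step 2: ref 1 -> FAULT, frames=[2,4,1] (faults so far: 3)
  step 3: ref 4 -> HIT, frames=[2,4,1] (faults so far: 3)
  step 4: ref 1 -> HIT, frames=[2,4,1] (faults so far: 3)
  step 5: ref 4 -> HIT, frames=[2,4,1] (faults so far: 3)
  step 6: ref 3 -> FAULT, evict 2, frames=[3,4,1] (faults so far: 4)
  step 7: ref 4 -> HIT, frames=[3,4,1] (faults so far: 4)
  step 8: ref 3 -> HIT, frames=[3,4,1] (faults so far: 4)
  step 9: ref 2 -> FAULT, evict 1, frames=[3,4,2] (faults so far: 5)
  step 10: ref 3 -> HIT, frames=[3,4,2] (faults so far: 5)
  step 11: ref 2 -> HIT, frames=[3,4,2] (faults so far: 5)
  step 12: ref 3 -> HIT, frames=[3,4,2] (faults so far: 5)
  step 13: ref 2 -> HIT, frames=[3,4,2] (faults so far: 5)
  step 14: ref 2 -> HIT, frames=[3,4,2] (faults so far: 5)
  LRU total faults: 5
--- Optimal ---
  step 0: ref 2 -> FAULT, frames=[2,-,-] (faults so far: 1)
  step 1: ref 4 -> FAULT, frames=[2,4,-] (faults so far: 2)
  step 2: ref 1 -> FAULT, frames=[2,4,1] (faults so far: 3)
  step 3: ref 4 -> HIT, frames=[2,4,1] (faults so far: 3)
  step 4: ref 1 -> HIT, frames=[2,4,1] (faults so far: 3)
  step 5: ref 4 -> HIT, frames=[2,4,1] (faults so far: 3)
  step 6: ref 3 -> FAULT, evict 1, frames=[2,4,3] (faults so far: 4)
  step 7: ref 4 -> HIT, frames=[2,4,3] (faults so far: 4)
  step 8: ref 3 -> HIT, frames=[2,4,3] (faults so far: 4)
  step 9: ref 2 -> HIT, frames=[2,4,3] (faults so far: 4)
  step 10: ref 3 -> HIT, frames=[2,4,3] (faults so far: 4)
  step 11: ref 2 -> HIT, frames=[2,4,3] (faults so far: 4)
  step 12: ref 3 -> HIT, frames=[2,4,3] (faults so far: 4)
  step 13: ref 2 -> HIT, frames=[2,4,3] (faults so far: 4)
  step 14: ref 2 -> HIT, frames=[2,4,3] (faults so far: 4)
  Optimal total faults: 4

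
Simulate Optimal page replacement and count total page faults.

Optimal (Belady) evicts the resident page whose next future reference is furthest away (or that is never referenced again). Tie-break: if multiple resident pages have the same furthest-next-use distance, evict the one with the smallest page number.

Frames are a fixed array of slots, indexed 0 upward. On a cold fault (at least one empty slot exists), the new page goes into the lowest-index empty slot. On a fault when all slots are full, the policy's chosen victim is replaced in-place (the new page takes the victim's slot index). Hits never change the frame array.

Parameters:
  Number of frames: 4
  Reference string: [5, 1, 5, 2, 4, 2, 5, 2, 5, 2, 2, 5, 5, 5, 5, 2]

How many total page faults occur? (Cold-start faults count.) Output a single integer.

Step 0: ref 5 → FAULT, frames=[5,-,-,-]
Step 1: ref 1 → FAULT, frames=[5,1,-,-]
Step 2: ref 5 → HIT, frames=[5,1,-,-]
Step 3: ref 2 → FAULT, frames=[5,1,2,-]
Step 4: ref 4 → FAULT, frames=[5,1,2,4]
Step 5: ref 2 → HIT, frames=[5,1,2,4]
Step 6: ref 5 → HIT, frames=[5,1,2,4]
Step 7: ref 2 → HIT, frames=[5,1,2,4]
Step 8: ref 5 → HIT, frames=[5,1,2,4]
Step 9: ref 2 → HIT, frames=[5,1,2,4]
Step 10: ref 2 → HIT, frames=[5,1,2,4]
Step 11: ref 5 → HIT, frames=[5,1,2,4]
Step 12: ref 5 → HIT, frames=[5,1,2,4]
Step 13: ref 5 → HIT, frames=[5,1,2,4]
Step 14: ref 5 → HIT, frames=[5,1,2,4]
Step 15: ref 2 → HIT, frames=[5,1,2,4]
Total faults: 4

Answer: 4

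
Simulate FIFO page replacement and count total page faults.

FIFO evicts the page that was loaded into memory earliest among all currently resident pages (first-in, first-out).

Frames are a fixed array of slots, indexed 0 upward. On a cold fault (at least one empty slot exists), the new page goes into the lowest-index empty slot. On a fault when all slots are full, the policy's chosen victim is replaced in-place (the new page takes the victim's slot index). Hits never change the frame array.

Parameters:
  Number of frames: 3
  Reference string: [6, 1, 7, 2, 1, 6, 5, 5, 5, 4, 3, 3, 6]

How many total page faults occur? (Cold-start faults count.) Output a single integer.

Step 0: ref 6 → FAULT, frames=[6,-,-]
Step 1: ref 1 → FAULT, frames=[6,1,-]
Step 2: ref 7 → FAULT, frames=[6,1,7]
Step 3: ref 2 → FAULT (evict 6), frames=[2,1,7]
Step 4: ref 1 → HIT, frames=[2,1,7]
Step 5: ref 6 → FAULT (evict 1), frames=[2,6,7]
Step 6: ref 5 → FAULT (evict 7), frames=[2,6,5]
Step 7: ref 5 → HIT, frames=[2,6,5]
Step 8: ref 5 → HIT, frames=[2,6,5]
Step 9: ref 4 → FAULT (evict 2), frames=[4,6,5]
Step 10: ref 3 → FAULT (evict 6), frames=[4,3,5]
Step 11: ref 3 → HIT, frames=[4,3,5]
Step 12: ref 6 → FAULT (evict 5), frames=[4,3,6]
Total faults: 9

Answer: 9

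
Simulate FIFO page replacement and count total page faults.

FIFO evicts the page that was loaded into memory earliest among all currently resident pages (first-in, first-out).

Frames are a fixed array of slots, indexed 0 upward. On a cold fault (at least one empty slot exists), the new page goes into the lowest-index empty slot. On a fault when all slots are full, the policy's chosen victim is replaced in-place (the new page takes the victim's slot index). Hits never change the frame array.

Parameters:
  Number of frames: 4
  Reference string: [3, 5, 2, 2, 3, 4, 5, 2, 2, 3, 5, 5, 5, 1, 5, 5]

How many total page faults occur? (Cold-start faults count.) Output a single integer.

Step 0: ref 3 → FAULT, frames=[3,-,-,-]
Step 1: ref 5 → FAULT, frames=[3,5,-,-]
Step 2: ref 2 → FAULT, frames=[3,5,2,-]
Step 3: ref 2 → HIT, frames=[3,5,2,-]
Step 4: ref 3 → HIT, frames=[3,5,2,-]
Step 5: ref 4 → FAULT, frames=[3,5,2,4]
Step 6: ref 5 → HIT, frames=[3,5,2,4]
Step 7: ref 2 → HIT, frames=[3,5,2,4]
Step 8: ref 2 → HIT, frames=[3,5,2,4]
Step 9: ref 3 → HIT, frames=[3,5,2,4]
Step 10: ref 5 → HIT, frames=[3,5,2,4]
Step 11: ref 5 → HIT, frames=[3,5,2,4]
Step 12: ref 5 → HIT, frames=[3,5,2,4]
Step 13: ref 1 → FAULT (evict 3), frames=[1,5,2,4]
Step 14: ref 5 → HIT, frames=[1,5,2,4]
Step 15: ref 5 → HIT, frames=[1,5,2,4]
Total faults: 5

Answer: 5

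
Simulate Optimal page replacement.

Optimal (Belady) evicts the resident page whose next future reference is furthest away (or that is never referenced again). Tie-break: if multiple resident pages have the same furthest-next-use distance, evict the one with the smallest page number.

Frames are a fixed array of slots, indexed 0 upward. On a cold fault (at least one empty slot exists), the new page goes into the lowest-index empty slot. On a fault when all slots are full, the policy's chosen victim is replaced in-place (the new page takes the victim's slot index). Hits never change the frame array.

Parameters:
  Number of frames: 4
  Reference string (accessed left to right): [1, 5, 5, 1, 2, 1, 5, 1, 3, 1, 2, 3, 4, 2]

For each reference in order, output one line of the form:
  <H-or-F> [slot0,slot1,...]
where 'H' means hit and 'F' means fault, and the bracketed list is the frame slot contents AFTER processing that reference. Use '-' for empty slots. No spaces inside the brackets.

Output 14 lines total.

F [1,-,-,-]
F [1,5,-,-]
H [1,5,-,-]
H [1,5,-,-]
F [1,5,2,-]
H [1,5,2,-]
H [1,5,2,-]
H [1,5,2,-]
F [1,5,2,3]
H [1,5,2,3]
H [1,5,2,3]
H [1,5,2,3]
F [4,5,2,3]
H [4,5,2,3]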